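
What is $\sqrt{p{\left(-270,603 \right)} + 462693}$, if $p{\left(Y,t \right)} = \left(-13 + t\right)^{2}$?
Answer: $\sqrt{810793} \approx 900.44$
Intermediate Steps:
$\sqrt{p{\left(-270,603 \right)} + 462693} = \sqrt{\left(-13 + 603\right)^{2} + 462693} = \sqrt{590^{2} + 462693} = \sqrt{348100 + 462693} = \sqrt{810793}$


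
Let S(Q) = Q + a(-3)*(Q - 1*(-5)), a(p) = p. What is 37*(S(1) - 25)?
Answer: -1554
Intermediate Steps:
S(Q) = -15 - 2*Q (S(Q) = Q - 3*(Q - 1*(-5)) = Q - 3*(Q + 5) = Q - 3*(5 + Q) = Q + (-15 - 3*Q) = -15 - 2*Q)
37*(S(1) - 25) = 37*((-15 - 2*1) - 25) = 37*((-15 - 2) - 25) = 37*(-17 - 25) = 37*(-42) = -1554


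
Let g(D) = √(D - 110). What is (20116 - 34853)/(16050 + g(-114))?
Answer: -118264425/128801362 + 14737*I*√14/64400681 ≈ -0.91819 + 0.00085621*I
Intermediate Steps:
g(D) = √(-110 + D)
(20116 - 34853)/(16050 + g(-114)) = (20116 - 34853)/(16050 + √(-110 - 114)) = -14737/(16050 + √(-224)) = -14737/(16050 + 4*I*√14)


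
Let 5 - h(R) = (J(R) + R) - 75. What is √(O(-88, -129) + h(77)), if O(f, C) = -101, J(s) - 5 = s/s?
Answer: 2*I*√26 ≈ 10.198*I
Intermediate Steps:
J(s) = 6 (J(s) = 5 + s/s = 5 + 1 = 6)
h(R) = 74 - R (h(R) = 5 - ((6 + R) - 75) = 5 - (-69 + R) = 5 + (69 - R) = 74 - R)
√(O(-88, -129) + h(77)) = √(-101 + (74 - 1*77)) = √(-101 + (74 - 77)) = √(-101 - 3) = √(-104) = 2*I*√26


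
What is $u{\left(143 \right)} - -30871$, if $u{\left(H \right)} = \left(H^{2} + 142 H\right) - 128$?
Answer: $71498$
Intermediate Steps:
$u{\left(H \right)} = -128 + H^{2} + 142 H$
$u{\left(143 \right)} - -30871 = \left(-128 + 143^{2} + 142 \cdot 143\right) - -30871 = \left(-128 + 20449 + 20306\right) + 30871 = 40627 + 30871 = 71498$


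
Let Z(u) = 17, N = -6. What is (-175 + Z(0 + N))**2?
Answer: 24964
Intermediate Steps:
(-175 + Z(0 + N))**2 = (-175 + 17)**2 = (-158)**2 = 24964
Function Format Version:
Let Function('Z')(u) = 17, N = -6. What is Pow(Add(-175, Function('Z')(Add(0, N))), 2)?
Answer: 24964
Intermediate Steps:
Pow(Add(-175, Function('Z')(Add(0, N))), 2) = Pow(Add(-175, 17), 2) = Pow(-158, 2) = 24964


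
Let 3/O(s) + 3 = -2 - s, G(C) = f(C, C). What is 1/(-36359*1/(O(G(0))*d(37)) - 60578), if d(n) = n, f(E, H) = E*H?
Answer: -111/6542363 ≈ -1.6966e-5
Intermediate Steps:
G(C) = C**2 (G(C) = C*C = C**2)
O(s) = 3/(-5 - s) (O(s) = 3/(-3 + (-2 - s)) = 3/(-5 - s))
1/(-36359*1/(O(G(0))*d(37)) - 60578) = 1/(-36359/(-3/(5 + 0**2)*37) - 60578) = 1/(-36359/(-3/(5 + 0)*37) - 60578) = 1/(-36359/(-3/5*37) - 60578) = 1/(-36359/(-3*1/5*37) - 60578) = 1/(-36359/((-3/5*37)) - 60578) = 1/(-36359/(-111/5) - 60578) = 1/(-36359*(-5/111) - 60578) = 1/(181795/111 - 60578) = 1/(-6542363/111) = -111/6542363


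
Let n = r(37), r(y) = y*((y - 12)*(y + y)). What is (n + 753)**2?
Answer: 4789055209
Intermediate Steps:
r(y) = 2*y**2*(-12 + y) (r(y) = y*((-12 + y)*(2*y)) = y*(2*y*(-12 + y)) = 2*y**2*(-12 + y))
n = 68450 (n = 2*37**2*(-12 + 37) = 2*1369*25 = 68450)
(n + 753)**2 = (68450 + 753)**2 = 69203**2 = 4789055209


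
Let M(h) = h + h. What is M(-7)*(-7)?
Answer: 98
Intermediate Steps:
M(h) = 2*h
M(-7)*(-7) = (2*(-7))*(-7) = -14*(-7) = 98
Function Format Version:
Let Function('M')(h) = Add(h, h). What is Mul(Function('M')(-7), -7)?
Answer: 98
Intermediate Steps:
Function('M')(h) = Mul(2, h)
Mul(Function('M')(-7), -7) = Mul(Mul(2, -7), -7) = Mul(-14, -7) = 98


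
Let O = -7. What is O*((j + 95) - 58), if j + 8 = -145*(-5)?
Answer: -5278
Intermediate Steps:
j = 717 (j = -8 - 145*(-5) = -8 - 29*(-25) = -8 + 725 = 717)
O*((j + 95) - 58) = -7*((717 + 95) - 58) = -7*(812 - 58) = -7*754 = -5278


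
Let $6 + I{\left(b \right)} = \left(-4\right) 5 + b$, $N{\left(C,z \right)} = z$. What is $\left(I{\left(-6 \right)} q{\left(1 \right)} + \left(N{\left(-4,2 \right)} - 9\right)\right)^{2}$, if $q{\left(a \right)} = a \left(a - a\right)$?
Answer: $49$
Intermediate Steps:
$q{\left(a \right)} = 0$ ($q{\left(a \right)} = a 0 = 0$)
$I{\left(b \right)} = -26 + b$ ($I{\left(b \right)} = -6 + \left(\left(-4\right) 5 + b\right) = -6 + \left(-20 + b\right) = -26 + b$)
$\left(I{\left(-6 \right)} q{\left(1 \right)} + \left(N{\left(-4,2 \right)} - 9\right)\right)^{2} = \left(\left(-26 - 6\right) 0 + \left(2 - 9\right)\right)^{2} = \left(\left(-32\right) 0 - 7\right)^{2} = \left(0 - 7\right)^{2} = \left(-7\right)^{2} = 49$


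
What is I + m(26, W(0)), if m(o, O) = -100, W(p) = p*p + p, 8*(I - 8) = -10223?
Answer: -10959/8 ≈ -1369.9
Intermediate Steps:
I = -10159/8 (I = 8 + (⅛)*(-10223) = 8 - 10223/8 = -10159/8 ≈ -1269.9)
W(p) = p + p² (W(p) = p² + p = p + p²)
I + m(26, W(0)) = -10159/8 - 100 = -10959/8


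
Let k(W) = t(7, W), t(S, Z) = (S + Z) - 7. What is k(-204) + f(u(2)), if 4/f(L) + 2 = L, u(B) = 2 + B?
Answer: -202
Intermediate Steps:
t(S, Z) = -7 + S + Z
f(L) = 4/(-2 + L)
k(W) = W (k(W) = -7 + 7 + W = W)
k(-204) + f(u(2)) = -204 + 4/(-2 + (2 + 2)) = -204 + 4/(-2 + 4) = -204 + 4/2 = -204 + 4*(1/2) = -204 + 2 = -202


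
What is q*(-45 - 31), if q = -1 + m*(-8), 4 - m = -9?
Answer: 7980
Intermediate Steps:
m = 13 (m = 4 - 1*(-9) = 4 + 9 = 13)
q = -105 (q = -1 + 13*(-8) = -1 - 104 = -105)
q*(-45 - 31) = -105*(-45 - 31) = -105*(-76) = 7980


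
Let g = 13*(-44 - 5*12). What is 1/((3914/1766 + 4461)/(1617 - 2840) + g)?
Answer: -1079909/1463977988 ≈ -0.00073765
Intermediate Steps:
g = -1352 (g = 13*(-44 - 60) = 13*(-104) = -1352)
1/((3914/1766 + 4461)/(1617 - 2840) + g) = 1/((3914/1766 + 4461)/(1617 - 2840) - 1352) = 1/((3914*(1/1766) + 4461)/(-1223) - 1352) = 1/((1957/883 + 4461)*(-1/1223) - 1352) = 1/((3941020/883)*(-1/1223) - 1352) = 1/(-3941020/1079909 - 1352) = 1/(-1463977988/1079909) = -1079909/1463977988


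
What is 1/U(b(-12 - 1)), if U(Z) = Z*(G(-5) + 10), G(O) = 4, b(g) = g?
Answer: -1/182 ≈ -0.0054945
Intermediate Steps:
U(Z) = 14*Z (U(Z) = Z*(4 + 10) = Z*14 = 14*Z)
1/U(b(-12 - 1)) = 1/(14*(-12 - 1)) = 1/(14*(-13)) = 1/(-182) = -1/182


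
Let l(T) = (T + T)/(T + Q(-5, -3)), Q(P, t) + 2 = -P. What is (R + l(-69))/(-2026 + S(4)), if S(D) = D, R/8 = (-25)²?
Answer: -18341/7414 ≈ -2.4738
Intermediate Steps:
R = 5000 (R = 8*(-25)² = 8*625 = 5000)
Q(P, t) = -2 - P
l(T) = 2*T/(3 + T) (l(T) = (T + T)/(T + (-2 - 1*(-5))) = (2*T)/(T + (-2 + 5)) = (2*T)/(T + 3) = (2*T)/(3 + T) = 2*T/(3 + T))
(R + l(-69))/(-2026 + S(4)) = (5000 + 2*(-69)/(3 - 69))/(-2026 + 4) = (5000 + 2*(-69)/(-66))/(-2022) = (5000 + 2*(-69)*(-1/66))*(-1/2022) = (5000 + 23/11)*(-1/2022) = (55023/11)*(-1/2022) = -18341/7414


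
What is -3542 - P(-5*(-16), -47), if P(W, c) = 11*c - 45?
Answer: -2980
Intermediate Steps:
P(W, c) = -45 + 11*c
-3542 - P(-5*(-16), -47) = -3542 - (-45 + 11*(-47)) = -3542 - (-45 - 517) = -3542 - 1*(-562) = -3542 + 562 = -2980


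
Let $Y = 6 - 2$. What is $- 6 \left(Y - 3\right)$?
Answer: $-6$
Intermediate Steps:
$Y = 4$
$- 6 \left(Y - 3\right) = - 6 \left(4 - 3\right) = \left(-6\right) 1 = -6$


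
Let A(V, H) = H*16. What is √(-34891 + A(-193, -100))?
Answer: I*√36491 ≈ 191.03*I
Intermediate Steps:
A(V, H) = 16*H
√(-34891 + A(-193, -100)) = √(-34891 + 16*(-100)) = √(-34891 - 1600) = √(-36491) = I*√36491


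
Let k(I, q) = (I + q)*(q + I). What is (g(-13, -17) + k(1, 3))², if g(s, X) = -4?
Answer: 144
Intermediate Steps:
k(I, q) = (I + q)² (k(I, q) = (I + q)*(I + q) = (I + q)²)
(g(-13, -17) + k(1, 3))² = (-4 + (1 + 3)²)² = (-4 + 4²)² = (-4 + 16)² = 12² = 144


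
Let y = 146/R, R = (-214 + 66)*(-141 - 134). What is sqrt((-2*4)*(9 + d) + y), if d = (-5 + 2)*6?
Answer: sqrt(1192732222)/4070 ≈ 8.4855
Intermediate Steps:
d = -18 (d = -3*6 = -18)
R = 40700 (R = -148*(-275) = 40700)
y = 73/20350 (y = 146/40700 = 146*(1/40700) = 73/20350 ≈ 0.0035872)
sqrt((-2*4)*(9 + d) + y) = sqrt((-2*4)*(9 - 18) + 73/20350) = sqrt(-8*(-9) + 73/20350) = sqrt(72 + 73/20350) = sqrt(1465273/20350) = sqrt(1192732222)/4070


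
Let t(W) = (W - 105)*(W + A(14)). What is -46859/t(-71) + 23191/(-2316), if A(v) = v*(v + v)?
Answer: -100139441/10903728 ≈ -9.1840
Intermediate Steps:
A(v) = 2*v² (A(v) = v*(2*v) = 2*v²)
t(W) = (-105 + W)*(392 + W) (t(W) = (W - 105)*(W + 2*14²) = (-105 + W)*(W + 2*196) = (-105 + W)*(W + 392) = (-105 + W)*(392 + W))
-46859/t(-71) + 23191/(-2316) = -46859/(-41160 + (-71)² + 287*(-71)) + 23191/(-2316) = -46859/(-41160 + 5041 - 20377) + 23191*(-1/2316) = -46859/(-56496) - 23191/2316 = -46859*(-1/56496) - 23191/2316 = 46859/56496 - 23191/2316 = -100139441/10903728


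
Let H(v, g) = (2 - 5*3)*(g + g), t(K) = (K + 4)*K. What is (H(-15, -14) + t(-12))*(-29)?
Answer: -13340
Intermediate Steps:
t(K) = K*(4 + K) (t(K) = (4 + K)*K = K*(4 + K))
H(v, g) = -26*g (H(v, g) = (2 - 15)*(2*g) = -26*g)
(H(-15, -14) + t(-12))*(-29) = (-26*(-14) - 12*(4 - 12))*(-29) = (364 - 12*(-8))*(-29) = (364 + 96)*(-29) = 460*(-29) = -13340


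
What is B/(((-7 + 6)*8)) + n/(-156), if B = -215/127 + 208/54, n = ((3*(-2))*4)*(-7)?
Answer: -480287/356616 ≈ -1.3468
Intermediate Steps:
n = 168 (n = -6*4*(-7) = -24*(-7) = 168)
B = 7403/3429 (B = -215*1/127 + 208*(1/54) = -215/127 + 104/27 = 7403/3429 ≈ 2.1589)
B/(((-7 + 6)*8)) + n/(-156) = 7403/(3429*(((-7 + 6)*8))) + 168/(-156) = 7403/(3429*((-1*8))) + 168*(-1/156) = (7403/3429)/(-8) - 14/13 = (7403/3429)*(-1/8) - 14/13 = -7403/27432 - 14/13 = -480287/356616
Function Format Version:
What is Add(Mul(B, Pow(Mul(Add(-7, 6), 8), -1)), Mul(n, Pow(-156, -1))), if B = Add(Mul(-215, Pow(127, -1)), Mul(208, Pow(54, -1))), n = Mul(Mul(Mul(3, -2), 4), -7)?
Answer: Rational(-480287, 356616) ≈ -1.3468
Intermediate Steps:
n = 168 (n = Mul(Mul(-6, 4), -7) = Mul(-24, -7) = 168)
B = Rational(7403, 3429) (B = Add(Mul(-215, Rational(1, 127)), Mul(208, Rational(1, 54))) = Add(Rational(-215, 127), Rational(104, 27)) = Rational(7403, 3429) ≈ 2.1589)
Add(Mul(B, Pow(Mul(Add(-7, 6), 8), -1)), Mul(n, Pow(-156, -1))) = Add(Mul(Rational(7403, 3429), Pow(Mul(Add(-7, 6), 8), -1)), Mul(168, Pow(-156, -1))) = Add(Mul(Rational(7403, 3429), Pow(Mul(-1, 8), -1)), Mul(168, Rational(-1, 156))) = Add(Mul(Rational(7403, 3429), Pow(-8, -1)), Rational(-14, 13)) = Add(Mul(Rational(7403, 3429), Rational(-1, 8)), Rational(-14, 13)) = Add(Rational(-7403, 27432), Rational(-14, 13)) = Rational(-480287, 356616)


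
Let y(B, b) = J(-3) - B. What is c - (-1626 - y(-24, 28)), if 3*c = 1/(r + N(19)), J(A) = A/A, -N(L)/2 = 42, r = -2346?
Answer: 12035789/7290 ≈ 1651.0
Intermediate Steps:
N(L) = -84 (N(L) = -2*42 = -84)
J(A) = 1
y(B, b) = 1 - B
c = -1/7290 (c = 1/(3*(-2346 - 84)) = (⅓)/(-2430) = (⅓)*(-1/2430) = -1/7290 ≈ -0.00013717)
c - (-1626 - y(-24, 28)) = -1/7290 - (-1626 - (1 - 1*(-24))) = -1/7290 - (-1626 - (1 + 24)) = -1/7290 - (-1626 - 1*25) = -1/7290 - (-1626 - 25) = -1/7290 - 1*(-1651) = -1/7290 + 1651 = 12035789/7290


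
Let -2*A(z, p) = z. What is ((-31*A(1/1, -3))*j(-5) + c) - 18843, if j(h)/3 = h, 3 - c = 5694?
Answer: -49533/2 ≈ -24767.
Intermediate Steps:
A(z, p) = -z/2
c = -5691 (c = 3 - 1*5694 = 3 - 5694 = -5691)
j(h) = 3*h
((-31*A(1/1, -3))*j(-5) + c) - 18843 = ((-(-31)/(2*1))*(3*(-5)) - 5691) - 18843 = (-(-31)/2*(-15) - 5691) - 18843 = (-31*(-½)*(-15) - 5691) - 18843 = ((31/2)*(-15) - 5691) - 18843 = (-465/2 - 5691) - 18843 = -11847/2 - 18843 = -49533/2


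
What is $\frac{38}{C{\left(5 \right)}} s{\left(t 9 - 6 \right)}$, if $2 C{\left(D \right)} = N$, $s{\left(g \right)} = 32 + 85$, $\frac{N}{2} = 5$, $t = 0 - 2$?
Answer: $\frac{4446}{5} \approx 889.2$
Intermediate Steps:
$t = -2$
$N = 10$ ($N = 2 \cdot 5 = 10$)
$s{\left(g \right)} = 117$
$C{\left(D \right)} = 5$ ($C{\left(D \right)} = \frac{1}{2} \cdot 10 = 5$)
$\frac{38}{C{\left(5 \right)}} s{\left(t 9 - 6 \right)} = \frac{38}{5} \cdot 117 = \frac{4446}{5}$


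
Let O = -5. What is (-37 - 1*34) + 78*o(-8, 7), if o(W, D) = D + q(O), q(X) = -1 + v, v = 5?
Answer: 787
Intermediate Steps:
q(X) = 4 (q(X) = -1 + 5 = 4)
o(W, D) = 4 + D (o(W, D) = D + 4 = 4 + D)
(-37 - 1*34) + 78*o(-8, 7) = (-37 - 1*34) + 78*(4 + 7) = (-37 - 34) + 78*11 = -71 + 858 = 787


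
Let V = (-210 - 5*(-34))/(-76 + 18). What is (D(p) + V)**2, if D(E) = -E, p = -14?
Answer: 181476/841 ≈ 215.79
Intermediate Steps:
V = 20/29 (V = (-210 + 170)/(-58) = -40*(-1/58) = 20/29 ≈ 0.68966)
(D(p) + V)**2 = (-1*(-14) + 20/29)**2 = (14 + 20/29)**2 = (426/29)**2 = 181476/841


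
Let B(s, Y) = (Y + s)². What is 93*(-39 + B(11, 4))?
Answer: 17298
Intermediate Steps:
93*(-39 + B(11, 4)) = 93*(-39 + (4 + 11)²) = 93*(-39 + 15²) = 93*(-39 + 225) = 93*186 = 17298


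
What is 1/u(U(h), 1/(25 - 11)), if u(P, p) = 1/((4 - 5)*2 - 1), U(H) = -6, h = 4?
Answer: -3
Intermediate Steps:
u(P, p) = -1/3 (u(P, p) = 1/(-1*2 - 1) = 1/(-2 - 1) = 1/(-3) = -1/3)
1/u(U(h), 1/(25 - 11)) = 1/(-1/3) = -3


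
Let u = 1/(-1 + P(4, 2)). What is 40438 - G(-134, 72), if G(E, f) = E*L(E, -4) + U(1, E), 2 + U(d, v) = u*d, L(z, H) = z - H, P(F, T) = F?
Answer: 69059/3 ≈ 23020.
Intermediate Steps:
u = 1/3 (u = 1/(-1 + 4) = 1/3 ≈ 0.33333)
U(d, v) = -2 + d/3
G(E, f) = -5/3 + E*(4 + E) (G(E, f) = E*(E - 1*(-4)) + (-2 + (1/3)*1) = E*(E + 4) + (-2 + 1/3) = E*(4 + E) - 5/3 = -5/3 + E*(4 + E))
40438 - G(-134, 72) = 40438 - (-5/3 - 134*(4 - 134)) = 40438 - (-5/3 - 134*(-130)) = 40438 - (-5/3 + 17420) = 40438 - 1*52255/3 = 40438 - 52255/3 = 69059/3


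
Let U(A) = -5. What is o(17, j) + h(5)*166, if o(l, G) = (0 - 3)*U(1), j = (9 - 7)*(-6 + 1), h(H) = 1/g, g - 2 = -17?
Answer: 59/15 ≈ 3.9333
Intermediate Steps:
g = -15 (g = 2 - 17 = -15)
h(H) = -1/15 (h(H) = 1/(-15) = -1/15)
j = -10 (j = 2*(-5) = -10)
o(l, G) = 15 (o(l, G) = (0 - 3)*(-5) = -3*(-5) = 15)
o(17, j) + h(5)*166 = 15 - 1/15*166 = 15 - 166/15 = 59/15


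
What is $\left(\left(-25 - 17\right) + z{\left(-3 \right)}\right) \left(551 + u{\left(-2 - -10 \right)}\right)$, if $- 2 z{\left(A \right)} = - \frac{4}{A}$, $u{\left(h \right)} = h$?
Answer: $- \frac{71552}{3} \approx -23851.0$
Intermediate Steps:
$z{\left(A \right)} = \frac{2}{A}$ ($z{\left(A \right)} = - \frac{\left(-4\right) \frac{1}{A}}{2} = \frac{2}{A}$)
$\left(\left(-25 - 17\right) + z{\left(-3 \right)}\right) \left(551 + u{\left(-2 - -10 \right)}\right) = \left(\left(-25 - 17\right) + \frac{2}{-3}\right) \left(551 - -8\right) = \left(-42 + 2 \left(- \frac{1}{3}\right)\right) \left(551 + \left(-2 + 10\right)\right) = \left(-42 - \frac{2}{3}\right) \left(551 + 8\right) = \left(- \frac{128}{3}\right) 559 = - \frac{71552}{3}$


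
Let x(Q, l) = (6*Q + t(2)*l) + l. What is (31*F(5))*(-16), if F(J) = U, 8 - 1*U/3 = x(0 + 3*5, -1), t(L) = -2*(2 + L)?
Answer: 132432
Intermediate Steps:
t(L) = -4 - 2*L
x(Q, l) = -7*l + 6*Q (x(Q, l) = (6*Q + (-4 - 2*2)*l) + l = (6*Q + (-4 - 4)*l) + l = (6*Q - 8*l) + l = (-8*l + 6*Q) + l = -7*l + 6*Q)
U = -267 (U = 24 - 3*(-7*(-1) + 6*(0 + 3*5)) = 24 - 3*(7 + 6*(0 + 15)) = 24 - 3*(7 + 6*15) = 24 - 3*(7 + 90) = 24 - 3*97 = 24 - 291 = -267)
F(J) = -267
(31*F(5))*(-16) = (31*(-267))*(-16) = -8277*(-16) = 132432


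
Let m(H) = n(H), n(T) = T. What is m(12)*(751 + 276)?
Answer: 12324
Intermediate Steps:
m(H) = H
m(12)*(751 + 276) = 12*(751 + 276) = 12*1027 = 12324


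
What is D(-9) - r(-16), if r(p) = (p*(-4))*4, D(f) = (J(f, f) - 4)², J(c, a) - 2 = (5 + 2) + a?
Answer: -240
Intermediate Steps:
J(c, a) = 9 + a (J(c, a) = 2 + ((5 + 2) + a) = 2 + (7 + a) = 9 + a)
D(f) = (5 + f)² (D(f) = ((9 + f) - 4)² = (5 + f)²)
r(p) = -16*p (r(p) = -4*p*4 = -16*p)
D(-9) - r(-16) = (5 - 9)² - (-16)*(-16) = (-4)² - 1*256 = 16 - 256 = -240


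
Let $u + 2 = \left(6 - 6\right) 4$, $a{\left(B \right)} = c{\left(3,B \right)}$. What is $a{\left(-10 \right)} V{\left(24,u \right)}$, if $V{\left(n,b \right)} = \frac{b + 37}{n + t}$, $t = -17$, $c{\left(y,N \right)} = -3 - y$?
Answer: $-30$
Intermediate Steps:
$a{\left(B \right)} = -6$ ($a{\left(B \right)} = -3 - 3 = -6$)
$u = -2$ ($u = -2 + \left(6 - 6\right) 4 = -2 + 0 \cdot 4 = -2 + 0 = -2$)
$V{\left(n,b \right)} = \frac{37 + b}{-17 + n}$ ($V{\left(n,b \right)} = \frac{b + 37}{n - 17} = \frac{37 + b}{-17 + n}$)
$a{\left(-10 \right)} V{\left(24,u \right)} = - 6 \frac{37 - 2}{-17 + 24} = - 6 \cdot \frac{1}{7} \cdot 35 = \left(-6\right) 5 = -30$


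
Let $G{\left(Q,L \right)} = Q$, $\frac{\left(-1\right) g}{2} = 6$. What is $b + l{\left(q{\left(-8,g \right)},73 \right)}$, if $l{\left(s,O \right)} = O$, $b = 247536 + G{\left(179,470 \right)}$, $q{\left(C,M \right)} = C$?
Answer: $247788$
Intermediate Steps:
$g = -12$ ($g = \left(-2\right) 6 = -12$)
$b = 247715$ ($b = 247536 + 179 = 247715$)
$b + l{\left(q{\left(-8,g \right)},73 \right)} = 247715 + 73 = 247788$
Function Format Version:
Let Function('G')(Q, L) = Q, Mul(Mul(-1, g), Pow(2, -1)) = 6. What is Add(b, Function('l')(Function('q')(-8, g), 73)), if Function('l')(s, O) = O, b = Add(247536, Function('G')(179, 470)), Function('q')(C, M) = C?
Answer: 247788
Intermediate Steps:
g = -12 (g = Mul(-2, 6) = -12)
b = 247715 (b = Add(247536, 179) = 247715)
Add(b, Function('l')(Function('q')(-8, g), 73)) = Add(247715, 73) = 247788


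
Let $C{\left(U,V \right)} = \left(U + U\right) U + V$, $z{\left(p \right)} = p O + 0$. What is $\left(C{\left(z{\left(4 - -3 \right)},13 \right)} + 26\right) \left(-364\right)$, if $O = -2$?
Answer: $-156884$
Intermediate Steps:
$z{\left(p \right)} = - 2 p$ ($z{\left(p \right)} = p \left(-2\right) + 0 = - 2 p + 0 = - 2 p$)
$C{\left(U,V \right)} = V + 2 U^{2}$ ($C{\left(U,V \right)} = 2 U U + V = 2 U^{2} + V = V + 2 U^{2}$)
$\left(C{\left(z{\left(4 - -3 \right)},13 \right)} + 26\right) \left(-364\right) = \left(\left(13 + 2 \left(- 2 \left(4 - -3\right)\right)^{2}\right) + 26\right) \left(-364\right) = \left(\left(13 + 2 \left(- 2 \left(4 + 3\right)\right)^{2}\right) + 26\right) \left(-364\right) = \left(\left(13 + 2 \left(\left(-2\right) 7\right)^{2}\right) + 26\right) \left(-364\right) = \left(\left(13 + 2 \left(-14\right)^{2}\right) + 26\right) \left(-364\right) = \left(\left(13 + 2 \cdot 196\right) + 26\right) \left(-364\right) = \left(\left(13 + 392\right) + 26\right) \left(-364\right) = \left(405 + 26\right) \left(-364\right) = 431 \left(-364\right) = -156884$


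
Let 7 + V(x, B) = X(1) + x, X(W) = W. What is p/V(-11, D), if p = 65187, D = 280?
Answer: -65187/17 ≈ -3834.5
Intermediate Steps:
V(x, B) = -6 + x (V(x, B) = -7 + (1 + x) = -6 + x)
p/V(-11, D) = 65187/(-6 - 11) = 65187/(-17) = 65187*(-1/17) = -65187/17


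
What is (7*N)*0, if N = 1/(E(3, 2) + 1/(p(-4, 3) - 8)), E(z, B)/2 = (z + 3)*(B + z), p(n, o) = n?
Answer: 0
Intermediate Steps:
E(z, B) = 2*(3 + z)*(B + z) (E(z, B) = 2*((z + 3)*(B + z)) = 2*((3 + z)*(B + z)) = 2*(3 + z)*(B + z))
N = 12/719 (N = 1/((2*3² + 6*2 + 6*3 + 2*2*3) + 1/(-4 - 8)) = 1/((2*9 + 12 + 18 + 12) + 1/(-12)) = 1/((18 + 12 + 18 + 12) - 1/12) = 1/(60 - 1/12) = 1/(719/12) = 12/719 ≈ 0.016690)
(7*N)*0 = (7*(12/719))*0 = (84/719)*0 = 0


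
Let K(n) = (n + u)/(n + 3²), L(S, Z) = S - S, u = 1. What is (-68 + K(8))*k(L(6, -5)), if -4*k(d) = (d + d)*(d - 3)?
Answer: 0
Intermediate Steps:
L(S, Z) = 0
k(d) = -d*(-3 + d)/2 (k(d) = -(d + d)*(d - 3)/4 = -2*d*(-3 + d)/4 = -d*(-3 + d)/2)
K(n) = (1 + n)/(9 + n) (K(n) = (n + 1)/(n + 3²) = (1 + n)/(n + 9) = (1 + n)/(9 + n))
(-68 + K(8))*k(L(6, -5)) = (-68 + (1 + 8)/(9 + 8))*((½)*0*(3 - 1*0)) = (-68 + 9/17)*((½)*0*(3 + 0)) = (-68 + (1/17)*9)*((½)*0*3) = (-68 + 9/17)*0 = -1147/17*0 = 0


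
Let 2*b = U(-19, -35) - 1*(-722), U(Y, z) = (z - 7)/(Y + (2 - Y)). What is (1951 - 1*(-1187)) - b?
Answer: 5575/2 ≈ 2787.5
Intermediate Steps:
U(Y, z) = -7/2 + z/2 (U(Y, z) = (-7 + z)/2 = (-7 + z)*(½) = -7/2 + z/2)
b = 701/2 (b = ((-7/2 + (½)*(-35)) - 1*(-722))/2 = ((-7/2 - 35/2) + 722)/2 = (-21 + 722)/2 = (½)*701 = 701/2 ≈ 350.50)
(1951 - 1*(-1187)) - b = (1951 - 1*(-1187)) - 1*701/2 = (1951 + 1187) - 701/2 = 3138 - 701/2 = 5575/2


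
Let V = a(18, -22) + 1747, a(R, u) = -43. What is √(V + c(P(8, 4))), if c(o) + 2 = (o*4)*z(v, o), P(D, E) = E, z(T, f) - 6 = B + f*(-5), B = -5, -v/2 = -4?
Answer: √1398 ≈ 37.390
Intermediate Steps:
v = 8 (v = -2*(-4) = 8)
z(T, f) = 1 - 5*f (z(T, f) = 6 + (-5 + f*(-5)) = 6 + (-5 - 5*f) = 1 - 5*f)
c(o) = -2 + 4*o*(1 - 5*o) (c(o) = -2 + (o*4)*(1 - 5*o) = -2 + (4*o)*(1 - 5*o) = -2 + 4*o*(1 - 5*o))
V = 1704 (V = -43 + 1747 = 1704)
√(V + c(P(8, 4))) = √(1704 + (-2 - 20*4² + 4*4)) = √(1704 + (-2 - 20*16 + 16)) = √(1704 + (-2 - 320 + 16)) = √(1704 - 306) = √1398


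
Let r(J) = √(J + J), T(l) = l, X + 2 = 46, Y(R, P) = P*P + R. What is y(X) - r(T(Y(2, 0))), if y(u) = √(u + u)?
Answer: -2 + 2*√22 ≈ 7.3808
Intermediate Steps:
Y(R, P) = R + P² (Y(R, P) = P² + R = R + P²)
X = 44 (X = -2 + 46 = 44)
r(J) = √2*√J (r(J) = √(2*J) = √2*√J)
y(u) = √2*√u (y(u) = √(2*u) = √2*√u)
y(X) - r(T(Y(2, 0))) = √2*√44 - √2*√(2 + 0²) = √2*(2*√11) - √2*√(2 + 0) = 2*√22 - √2*√2 = 2*√22 - 1*2 = 2*√22 - 2 = -2 + 2*√22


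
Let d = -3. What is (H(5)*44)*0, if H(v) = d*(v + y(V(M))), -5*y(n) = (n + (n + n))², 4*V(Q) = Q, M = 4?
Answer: 0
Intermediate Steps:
V(Q) = Q/4
y(n) = -9*n²/5 (y(n) = -(n + (n + n))²/5 = -(n + 2*n)²/5 = -9*n²/5)
H(v) = 27/5 - 3*v (H(v) = -3*(v - 9*1²/5) = -3*(v - 9/5*1²) = -3*(v - 9/5*1) = -3*(v - 9/5) = -3*(-9/5 + v) = 27/5 - 3*v)
(H(5)*44)*0 = ((27/5 - 3*5)*44)*0 = ((27/5 - 15)*44)*0 = -48/5*44*0 = -2112/5*0 = 0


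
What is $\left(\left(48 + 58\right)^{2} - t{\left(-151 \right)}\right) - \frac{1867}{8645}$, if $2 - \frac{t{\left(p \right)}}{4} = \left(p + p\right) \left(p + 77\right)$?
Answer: $\frac{869858033}{8645} \approx 1.0062 \cdot 10^{5}$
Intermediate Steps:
$t{\left(p \right)} = 8 - 8 p \left(77 + p\right)$ ($t{\left(p \right)} = 8 - 4 \left(p + p\right) \left(p + 77\right) = 8 - 4 \cdot 2 p \left(77 + p\right) = 8 - 8 p \left(77 + p\right)$)
$\left(\left(48 + 58\right)^{2} - t{\left(-151 \right)}\right) - \frac{1867}{8645} = \left(\left(48 + 58\right)^{2} - \left(8 - -93016 - 8 \left(-151\right)^{2}\right)\right) - \frac{1867}{8645} = \left(106^{2} - \left(8 + 93016 - 182408\right)\right) - \frac{1867}{8645} = \left(11236 - \left(8 + 93016 - 182408\right)\right) - \frac{1867}{8645} = \left(11236 - -89384\right) - \frac{1867}{8645} = \left(11236 + 89384\right) - \frac{1867}{8645} = 100620 - \frac{1867}{8645} = \frac{869858033}{8645}$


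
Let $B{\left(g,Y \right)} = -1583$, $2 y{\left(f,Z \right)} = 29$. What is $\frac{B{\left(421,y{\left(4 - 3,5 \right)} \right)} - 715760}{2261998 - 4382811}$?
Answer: $\frac{717343}{2120813} \approx 0.33824$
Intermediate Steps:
$y{\left(f,Z \right)} = \frac{29}{2}$ ($y{\left(f,Z \right)} = \frac{1}{2} \cdot 29 = \frac{29}{2}$)
$\frac{B{\left(421,y{\left(4 - 3,5 \right)} \right)} - 715760}{2261998 - 4382811} = \frac{-1583 - 715760}{2261998 - 4382811} = - \frac{717343}{-2120813} = \left(-717343\right) \left(- \frac{1}{2120813}\right) = \frac{717343}{2120813}$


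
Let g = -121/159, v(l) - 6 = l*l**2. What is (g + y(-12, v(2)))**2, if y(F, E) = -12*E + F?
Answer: 826045081/25281 ≈ 32675.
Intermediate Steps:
v(l) = 6 + l**3 (v(l) = 6 + l*l**2 = 6 + l**3)
g = -121/159 (g = -121*1/159 = -121/159 ≈ -0.76101)
y(F, E) = F - 12*E
(g + y(-12, v(2)))**2 = (-121/159 + (-12 - 12*(6 + 2**3)))**2 = (-121/159 + (-12 - 12*(6 + 8)))**2 = (-121/159 + (-12 - 12*14))**2 = (-121/159 + (-12 - 168))**2 = (-121/159 - 180)**2 = (-28741/159)**2 = 826045081/25281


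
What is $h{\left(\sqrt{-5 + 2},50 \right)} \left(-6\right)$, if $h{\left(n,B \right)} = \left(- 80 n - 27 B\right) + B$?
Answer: $7800 + 480 i \sqrt{3} \approx 7800.0 + 831.38 i$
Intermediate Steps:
$h{\left(n,B \right)} = - 80 n - 26 B$
$h{\left(\sqrt{-5 + 2},50 \right)} \left(-6\right) = \left(- 80 \sqrt{-5 + 2} - 1300\right) \left(-6\right) = \left(- 80 \sqrt{-3} - 1300\right) \left(-6\right) = \left(- 80 i \sqrt{3} - 1300\right) \left(-6\right) = \left(-1300 - 80 i \sqrt{3}\right) \left(-6\right) = 7800 + 480 i \sqrt{3}$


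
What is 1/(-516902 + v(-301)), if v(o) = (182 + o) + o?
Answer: -1/517322 ≈ -1.9330e-6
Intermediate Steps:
v(o) = 182 + 2*o
1/(-516902 + v(-301)) = 1/(-516902 + (182 + 2*(-301))) = 1/(-516902 + (182 - 602)) = 1/(-516902 - 420) = 1/(-517322) = -1/517322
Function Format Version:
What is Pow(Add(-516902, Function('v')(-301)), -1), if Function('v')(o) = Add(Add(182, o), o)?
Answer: Rational(-1, 517322) ≈ -1.9330e-6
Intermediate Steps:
Function('v')(o) = Add(182, Mul(2, o))
Pow(Add(-516902, Function('v')(-301)), -1) = Pow(Add(-516902, Add(182, Mul(2, -301))), -1) = Pow(Add(-516902, Add(182, -602)), -1) = Pow(Add(-516902, -420), -1) = Pow(-517322, -1) = Rational(-1, 517322)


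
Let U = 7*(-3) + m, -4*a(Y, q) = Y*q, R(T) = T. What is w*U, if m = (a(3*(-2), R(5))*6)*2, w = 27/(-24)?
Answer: -621/8 ≈ -77.625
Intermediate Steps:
w = -9/8 (w = 27*(-1/24) = -9/8 ≈ -1.1250)
a(Y, q) = -Y*q/4
m = 90 (m = (-1/4*3*(-2)*5*6)*2 = (-1/4*(-6)*5*6)*2 = ((15/2)*6)*2 = 45*2 = 90)
U = 69 (U = 7*(-3) + 90 = -21 + 90 = 69)
w*U = -9/8*69 = -621/8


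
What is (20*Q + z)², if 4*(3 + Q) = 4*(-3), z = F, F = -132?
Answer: 63504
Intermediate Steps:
z = -132
Q = -6 (Q = -3 + (4*(-3))/4 = -3 + (¼)*(-12) = -3 - 3 = -6)
(20*Q + z)² = (20*(-6) - 132)² = (-120 - 132)² = (-252)² = 63504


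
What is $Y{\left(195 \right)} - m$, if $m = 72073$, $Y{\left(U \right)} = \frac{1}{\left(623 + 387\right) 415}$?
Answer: $- \frac{30209397949}{419150} \approx -72073.0$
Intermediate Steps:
$Y{\left(U \right)} = \frac{1}{419150}$ ($Y{\left(U \right)} = \frac{1}{1010} \cdot \frac{1}{415} = \frac{1}{419150}$)
$Y{\left(195 \right)} - m = \frac{1}{419150} - 72073 = - \frac{30209397949}{419150}$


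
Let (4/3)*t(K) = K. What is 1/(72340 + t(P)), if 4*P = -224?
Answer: 1/72298 ≈ 1.3832e-5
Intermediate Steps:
P = -56 (P = (¼)*(-224) = -56)
t(K) = 3*K/4
1/(72340 + t(P)) = 1/(72340 + (¾)*(-56)) = 1/(72340 - 42) = 1/72298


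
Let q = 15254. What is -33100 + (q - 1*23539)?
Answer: -41385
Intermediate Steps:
-33100 + (q - 1*23539) = -33100 + (15254 - 1*23539) = -33100 + (15254 - 23539) = -33100 - 8285 = -41385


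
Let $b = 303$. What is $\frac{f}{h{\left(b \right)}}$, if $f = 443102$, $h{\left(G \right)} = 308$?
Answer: $\frac{20141}{14} \approx 1438.6$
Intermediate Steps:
$\frac{f}{h{\left(b \right)}} = \frac{443102}{308} = 443102 \cdot \frac{1}{308} = \frac{20141}{14}$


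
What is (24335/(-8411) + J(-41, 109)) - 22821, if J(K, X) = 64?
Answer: -191433462/8411 ≈ -22760.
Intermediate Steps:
(24335/(-8411) + J(-41, 109)) - 22821 = (24335/(-8411) + 64) - 22821 = (24335*(-1/8411) + 64) - 22821 = (-24335/8411 + 64) - 22821 = 513969/8411 - 22821 = -191433462/8411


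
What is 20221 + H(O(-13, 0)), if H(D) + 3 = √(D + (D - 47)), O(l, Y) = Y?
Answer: 20218 + I*√47 ≈ 20218.0 + 6.8557*I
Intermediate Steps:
H(D) = -3 + √(-47 + 2*D) (H(D) = -3 + √(D + (D - 47)) = -3 + √(D + (-47 + D)) = -3 + √(-47 + 2*D))
20221 + H(O(-13, 0)) = 20221 + (-3 + √(-47 + 2*0)) = 20221 + (-3 + √(-47 + 0)) = 20221 + (-3 + √(-47)) = 20221 + (-3 + I*√47) = 20218 + I*√47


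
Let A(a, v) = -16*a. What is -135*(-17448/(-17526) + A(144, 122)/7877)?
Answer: -2183804820/23008717 ≈ -94.912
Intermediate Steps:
-135*(-17448/(-17526) + A(144, 122)/7877) = -135*(-17448/(-17526) - 16*144/7877) = -135*(-17448*(-1/17526) - 2304*1/7877) = -135*(2908/2921 - 2304/7877) = -135*16176332/23008717 = -2183804820/23008717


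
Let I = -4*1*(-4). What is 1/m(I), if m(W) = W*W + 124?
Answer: 1/380 ≈ 0.0026316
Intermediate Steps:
I = 16 (I = -4*(-4) = 16)
m(W) = 124 + W**2 (m(W) = W**2 + 124 = 124 + W**2)
1/m(I) = 1/(124 + 16**2) = 1/(124 + 256) = 1/380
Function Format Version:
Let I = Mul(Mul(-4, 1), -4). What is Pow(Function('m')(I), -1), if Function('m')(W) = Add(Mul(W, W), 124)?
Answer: Rational(1, 380) ≈ 0.0026316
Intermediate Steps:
I = 16 (I = Mul(-4, -4) = 16)
Function('m')(W) = Add(124, Pow(W, 2)) (Function('m')(W) = Add(Pow(W, 2), 124) = Add(124, Pow(W, 2)))
Pow(Function('m')(I), -1) = Pow(Add(124, Pow(16, 2)), -1) = Pow(Add(124, 256), -1) = Pow(380, -1) = Rational(1, 380)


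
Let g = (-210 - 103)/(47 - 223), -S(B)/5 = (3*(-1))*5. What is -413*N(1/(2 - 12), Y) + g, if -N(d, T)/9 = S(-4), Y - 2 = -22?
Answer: 49064713/176 ≈ 2.7878e+5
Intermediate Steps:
Y = -20 (Y = 2 - 22 = -20)
S(B) = 75 (S(B) = -5*3*(-1)*5 = -(-15)*5 = -5*(-15) = 75)
N(d, T) = -675 (N(d, T) = -9*75 = -675)
g = 313/176 (g = -313/(-176) = -313*(-1/176) = 313/176 ≈ 1.7784)
-413*N(1/(2 - 12), Y) + g = -413*(-675) + 313/176 = 278775 + 313/176 = 49064713/176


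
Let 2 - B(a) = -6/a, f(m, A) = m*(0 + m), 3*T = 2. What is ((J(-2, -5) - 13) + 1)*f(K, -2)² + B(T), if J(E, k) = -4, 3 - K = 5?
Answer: -245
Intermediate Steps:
K = -2 (K = 3 - 1*5 = 3 - 5 = -2)
T = ⅔ (T = (⅓)*2 = ⅔ ≈ 0.66667)
f(m, A) = m² (f(m, A) = m*m = m²)
B(a) = 2 + 6/a (B(a) = 2 - (-6)/a = 2 + 6/a)
((J(-2, -5) - 13) + 1)*f(K, -2)² + B(T) = ((-4 - 13) + 1)*((-2)²)² + (2 + 6/(⅔)) = (-17 + 1)*4² + (2 + 6*(3/2)) = -16*16 + (2 + 9) = -256 + 11 = -245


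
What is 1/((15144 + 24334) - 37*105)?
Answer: 1/35593 ≈ 2.8095e-5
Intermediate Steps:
1/((15144 + 24334) - 37*105) = 1/(39478 - 3885) = 1/35593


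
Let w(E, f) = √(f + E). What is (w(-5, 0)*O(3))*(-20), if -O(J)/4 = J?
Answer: 240*I*√5 ≈ 536.66*I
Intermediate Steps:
w(E, f) = √(E + f)
O(J) = -4*J
(w(-5, 0)*O(3))*(-20) = (√(-5 + 0)*(-4*3))*(-20) = (√(-5)*(-12))*(-20) = ((I*√5)*(-12))*(-20) = -12*I*√5*(-20) = 240*I*√5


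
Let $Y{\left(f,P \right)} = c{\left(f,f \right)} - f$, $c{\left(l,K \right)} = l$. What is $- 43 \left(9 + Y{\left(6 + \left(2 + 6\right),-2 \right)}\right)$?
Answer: $-387$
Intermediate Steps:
$Y{\left(f,P \right)} = 0$ ($Y{\left(f,P \right)} = f - f = 0$)
$- 43 \left(9 + Y{\left(6 + \left(2 + 6\right),-2 \right)}\right) = - 43 \left(9 + 0\right) = \left(-43\right) 9 = -387$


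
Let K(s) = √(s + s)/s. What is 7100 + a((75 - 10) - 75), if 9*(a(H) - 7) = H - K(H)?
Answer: 63953/9 + I*√5/45 ≈ 7105.9 + 0.04969*I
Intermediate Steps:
K(s) = √2/√s (K(s) = √(2*s)/s = (√2*√s)/s = √2/√s)
a(H) = 7 + H/9 - √2/(9*√H) (a(H) = 7 + (H - √2/√H)/9 = 7 + (H/9 - √2/(9*√H)) = 7 + H/9 - √2/(9*√H))
7100 + a((75 - 10) - 75) = 7100 + (7 + ((75 - 10) - 75)/9 - √2/(9*√((75 - 10) - 75))) = 7100 + (7 + (65 - 75)/9 - √2/(9*√(65 - 75))) = 7100 + (7 + (⅑)*(-10) - √2/(9*√(-10))) = 7100 + (7 - 10/9 - √2*(-I*√10/10)/9) = 7100 + (7 - 10/9 + I*√5/45) = 7100 + (53/9 + I*√5/45) = 63953/9 + I*√5/45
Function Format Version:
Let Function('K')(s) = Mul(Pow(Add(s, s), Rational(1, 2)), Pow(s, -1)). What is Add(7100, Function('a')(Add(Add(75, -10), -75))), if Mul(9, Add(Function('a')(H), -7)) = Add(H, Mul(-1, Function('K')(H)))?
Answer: Add(Rational(63953, 9), Mul(Rational(1, 45), I, Pow(5, Rational(1, 2)))) ≈ Add(7105.9, Mul(0.049690, I))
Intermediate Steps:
Function('K')(s) = Mul(Pow(2, Rational(1, 2)), Pow(s, Rational(-1, 2))) (Function('K')(s) = Mul(Pow(Mul(2, s), Rational(1, 2)), Pow(s, -1)) = Mul(Mul(Pow(2, Rational(1, 2)), Pow(s, Rational(1, 2))), Pow(s, -1)) = Mul(Pow(2, Rational(1, 2)), Pow(s, Rational(-1, 2))))
Function('a')(H) = Add(7, Mul(Rational(1, 9), H), Mul(Rational(-1, 9), Pow(2, Rational(1, 2)), Pow(H, Rational(-1, 2)))) (Function('a')(H) = Add(7, Mul(Rational(1, 9), Add(H, Mul(-1, Mul(Pow(2, Rational(1, 2)), Pow(H, Rational(-1, 2))))))) = Add(7, Mul(Rational(1, 9), Add(H, Mul(-1, Pow(2, Rational(1, 2)), Pow(H, Rational(-1, 2)))))) = Add(7, Add(Mul(Rational(1, 9), H), Mul(Rational(-1, 9), Pow(2, Rational(1, 2)), Pow(H, Rational(-1, 2))))) = Add(7, Mul(Rational(1, 9), H), Mul(Rational(-1, 9), Pow(2, Rational(1, 2)), Pow(H, Rational(-1, 2)))))
Add(7100, Function('a')(Add(Add(75, -10), -75))) = Add(7100, Add(7, Mul(Rational(1, 9), Add(Add(75, -10), -75)), Mul(Rational(-1, 9), Pow(2, Rational(1, 2)), Pow(Add(Add(75, -10), -75), Rational(-1, 2))))) = Add(7100, Add(7, Mul(Rational(1, 9), Add(65, -75)), Mul(Rational(-1, 9), Pow(2, Rational(1, 2)), Pow(Add(65, -75), Rational(-1, 2))))) = Add(7100, Add(7, Mul(Rational(1, 9), -10), Mul(Rational(-1, 9), Pow(2, Rational(1, 2)), Pow(-10, Rational(-1, 2))))) = Add(7100, Add(7, Rational(-10, 9), Mul(Rational(-1, 9), Pow(2, Rational(1, 2)), Mul(Rational(-1, 10), I, Pow(10, Rational(1, 2)))))) = Add(7100, Add(7, Rational(-10, 9), Mul(Rational(1, 45), I, Pow(5, Rational(1, 2))))) = Add(7100, Add(Rational(53, 9), Mul(Rational(1, 45), I, Pow(5, Rational(1, 2))))) = Add(Rational(63953, 9), Mul(Rational(1, 45), I, Pow(5, Rational(1, 2))))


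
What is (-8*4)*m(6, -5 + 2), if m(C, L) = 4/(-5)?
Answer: 128/5 ≈ 25.600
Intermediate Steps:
m(C, L) = -⅘ (m(C, L) = 4*(-⅕) = -⅘)
(-8*4)*m(6, -5 + 2) = -8*4*(-⅘) = -32*(-⅘) = 128/5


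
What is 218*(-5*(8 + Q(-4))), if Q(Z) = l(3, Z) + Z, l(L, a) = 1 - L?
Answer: -2180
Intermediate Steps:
Q(Z) = -2 + Z (Q(Z) = (1 - 1*3) + Z = (1 - 3) + Z = -2 + Z)
218*(-5*(8 + Q(-4))) = 218*(-5*(8 + (-2 - 4))) = 218*(-5*(8 - 6)) = 218*(-5*2) = 218*(-10) = -2180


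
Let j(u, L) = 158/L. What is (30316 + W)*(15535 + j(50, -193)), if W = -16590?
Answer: 41151879422/193 ≈ 2.1322e+8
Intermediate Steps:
(30316 + W)*(15535 + j(50, -193)) = (30316 - 16590)*(15535 + 158/(-193)) = 13726*(15535 + 158*(-1/193)) = 13726*(15535 - 158/193) = 13726*(2998097/193) = 41151879422/193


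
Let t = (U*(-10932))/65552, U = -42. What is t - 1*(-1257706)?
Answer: 10305700357/8194 ≈ 1.2577e+6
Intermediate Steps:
t = 57393/8194 (t = -42*(-10932)/65552 = 459144*(1/65552) = 57393/8194 ≈ 7.0043)
t - 1*(-1257706) = 57393/8194 - 1*(-1257706) = 57393/8194 + 1257706 = 10305700357/8194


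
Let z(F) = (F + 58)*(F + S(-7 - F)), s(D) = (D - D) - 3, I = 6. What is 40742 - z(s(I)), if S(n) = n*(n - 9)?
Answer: 38047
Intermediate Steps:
S(n) = n*(-9 + n)
s(D) = -3 (s(D) = 0 - 3 = -3)
z(F) = (58 + F)*(F + (-16 - F)*(-7 - F)) (z(F) = (F + 58)*(F + (-7 - F)*(-9 + (-7 - F))) = (58 + F)*(F + (-7 - F)*(-16 - F)) = (58 + F)*(F + (-16 - F)*(-7 - F)))
40742 - z(s(I)) = 40742 - (6496 + (-3)³ + 82*(-3)² + 1504*(-3)) = 40742 - (6496 - 27 + 82*9 - 4512) = 40742 - (6496 - 27 + 738 - 4512) = 40742 - 1*2695 = 40742 - 2695 = 38047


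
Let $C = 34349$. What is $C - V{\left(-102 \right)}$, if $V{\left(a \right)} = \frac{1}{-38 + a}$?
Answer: $\frac{4808861}{140} \approx 34349.0$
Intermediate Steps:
$C - V{\left(-102 \right)} = 34349 - \frac{1}{-38 - 102} = 34349 - \frac{1}{-140} = 34349 - - \frac{1}{140} = 34349 + \frac{1}{140} = \frac{4808861}{140}$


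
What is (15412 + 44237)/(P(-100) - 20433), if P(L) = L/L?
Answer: -59649/20432 ≈ -2.9194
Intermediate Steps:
P(L) = 1
(15412 + 44237)/(P(-100) - 20433) = (15412 + 44237)/(1 - 20433) = 59649/(-20432) = 59649*(-1/20432) = -59649/20432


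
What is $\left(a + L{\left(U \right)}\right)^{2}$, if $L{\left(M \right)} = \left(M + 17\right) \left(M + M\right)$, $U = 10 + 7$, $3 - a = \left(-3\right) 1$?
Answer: $1350244$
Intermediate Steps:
$a = 6$ ($a = 3 - \left(-3\right) 1 = 3 - -3 = 3 + 3 = 6$)
$U = 17$
$L{\left(M \right)} = 2 M \left(17 + M\right)$ ($L{\left(M \right)} = \left(17 + M\right) 2 M = 2 M \left(17 + M\right)$)
$\left(a + L{\left(U \right)}\right)^{2} = \left(6 + 2 \cdot 17 \left(17 + 17\right)\right)^{2} = \left(6 + 2 \cdot 17 \cdot 34\right)^{2} = \left(6 + 1156\right)^{2} = 1162^{2} = 1350244$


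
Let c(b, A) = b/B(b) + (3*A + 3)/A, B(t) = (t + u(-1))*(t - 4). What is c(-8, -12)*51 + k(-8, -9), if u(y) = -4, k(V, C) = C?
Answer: 1541/12 ≈ 128.42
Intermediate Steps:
B(t) = (-4 + t)² (B(t) = (t - 4)*(t - 4) = (-4 + t)*(-4 + t) = (-4 + t)²)
c(b, A) = b/(16 + b² - 8*b) + (3 + 3*A)/A (c(b, A) = b/(16 + b² - 8*b) + (3*A + 3)/A = b/(16 + b² - 8*b) + (3 + 3*A)/A)
c(-8, -12)*51 + k(-8, -9) = (3 + 3/(-12) - 8/(16 + (-8)² - 8*(-8)))*51 - 9 = (3 + 3*(-1/12) - 8/(16 + 64 + 64))*51 - 9 = (3 - ¼ - 8/144)*51 - 9 = (3 - ¼ - 8*1/144)*51 - 9 = (3 - ¼ - 1/18)*51 - 9 = (97/36)*51 - 9 = 1649/12 - 9 = 1541/12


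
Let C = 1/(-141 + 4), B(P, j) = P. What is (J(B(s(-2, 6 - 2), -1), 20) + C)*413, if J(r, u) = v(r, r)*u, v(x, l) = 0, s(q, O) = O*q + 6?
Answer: -413/137 ≈ -3.0146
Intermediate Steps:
s(q, O) = 6 + O*q
C = -1/137 (C = 1/(-137) = -1/137 ≈ -0.0072993)
J(r, u) = 0 (J(r, u) = 0*u = 0)
(J(B(s(-2, 6 - 2), -1), 20) + C)*413 = (0 - 1/137)*413 = -1/137*413 = -413/137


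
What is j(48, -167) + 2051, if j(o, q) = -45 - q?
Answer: 2173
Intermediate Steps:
j(48, -167) + 2051 = (-45 - 1*(-167)) + 2051 = (-45 + 167) + 2051 = 122 + 2051 = 2173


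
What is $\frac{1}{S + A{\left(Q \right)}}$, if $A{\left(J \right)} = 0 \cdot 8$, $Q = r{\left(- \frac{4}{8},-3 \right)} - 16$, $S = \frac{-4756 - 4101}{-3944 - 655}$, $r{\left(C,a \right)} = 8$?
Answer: $\frac{4599}{8857} \approx 0.51925$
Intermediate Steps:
$S = \frac{8857}{4599}$ ($S = - \frac{8857}{-4599} = \left(-8857\right) \left(- \frac{1}{4599}\right) = \frac{8857}{4599} \approx 1.9259$)
$Q = -8$ ($Q = 8 - 16 = -8$)
$A{\left(J \right)} = 0$
$\frac{1}{S + A{\left(Q \right)}} = \frac{1}{\frac{8857}{4599} + 0} = \frac{1}{\frac{8857}{4599}} = \frac{4599}{8857}$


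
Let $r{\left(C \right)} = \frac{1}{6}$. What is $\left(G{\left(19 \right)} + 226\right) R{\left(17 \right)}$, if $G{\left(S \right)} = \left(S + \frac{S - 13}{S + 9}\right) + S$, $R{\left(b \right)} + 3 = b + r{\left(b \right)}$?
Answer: $\frac{104805}{28} \approx 3743.0$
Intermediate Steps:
$r{\left(C \right)} = \frac{1}{6}$
$R{\left(b \right)} = - \frac{17}{6} + b$ ($R{\left(b \right)} = -3 + \left(b + \frac{1}{6}\right) = -3 + \left(\frac{1}{6} + b\right) = - \frac{17}{6} + b$)
$G{\left(S \right)} = 2 S + \frac{-13 + S}{9 + S}$ ($G{\left(S \right)} = \left(S + \frac{-13 + S}{9 + S}\right) + S = 2 S + \frac{-13 + S}{9 + S}$)
$\left(G{\left(19 \right)} + 226\right) R{\left(17 \right)} = \left(\frac{-13 + 2 \cdot 19^{2} + 19 \cdot 19}{9 + 19} + 226\right) \left(- \frac{17}{6} + 17\right) = \left(\frac{-13 + 2 \cdot 361 + 361}{28} + 226\right) \frac{85}{6} = \left(\frac{-13 + 722 + 361}{28} + 226\right) \frac{85}{6} = \left(\frac{1}{28} \cdot 1070 + 226\right) \frac{85}{6} = \left(\frac{535}{14} + 226\right) \frac{85}{6} = \frac{3699}{14} \cdot \frac{85}{6} = \frac{104805}{28}$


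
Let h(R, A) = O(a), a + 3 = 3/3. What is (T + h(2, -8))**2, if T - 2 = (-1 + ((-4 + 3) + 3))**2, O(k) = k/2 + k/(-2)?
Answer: 9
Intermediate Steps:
a = -2 (a = -3 + 3/3 = -3 + 3*(1/3) = -3 + 1 = -2)
O(k) = 0 (O(k) = k*(1/2) + k*(-1/2) = k/2 - k/2 = 0)
h(R, A) = 0
T = 3 (T = 2 + (-1 + ((-4 + 3) + 3))**2 = 2 + (-1 + (-1 + 3))**2 = 2 + (-1 + 2)**2 = 2 + 1**2 = 2 + 1 = 3)
(T + h(2, -8))**2 = (3 + 0)**2 = 3**2 = 9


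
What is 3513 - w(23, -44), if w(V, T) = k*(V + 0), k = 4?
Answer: 3421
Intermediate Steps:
w(V, T) = 4*V (w(V, T) = 4*(V + 0) = 4*V)
3513 - w(23, -44) = 3513 - 4*23 = 3513 - 1*92 = 3513 - 92 = 3421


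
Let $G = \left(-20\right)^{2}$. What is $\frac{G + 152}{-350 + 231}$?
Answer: $- \frac{552}{119} \approx -4.6387$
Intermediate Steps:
$G = 400$
$\frac{G + 152}{-350 + 231} = \frac{400 + 152}{-350 + 231} = \frac{552}{-119} = 552 \left(- \frac{1}{119}\right) = - \frac{552}{119}$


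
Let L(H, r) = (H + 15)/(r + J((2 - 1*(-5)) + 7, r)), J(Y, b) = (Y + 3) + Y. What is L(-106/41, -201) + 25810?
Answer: 179895191/6970 ≈ 25810.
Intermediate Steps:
J(Y, b) = 3 + 2*Y (J(Y, b) = (3 + Y) + Y = 3 + 2*Y)
L(H, r) = (15 + H)/(31 + r) (L(H, r) = (H + 15)/(r + (3 + 2*((2 - 1*(-5)) + 7))) = (15 + H)/(r + (3 + 2*((2 + 5) + 7))) = (15 + H)/(r + (3 + 2*(7 + 7))) = (15 + H)/(r + (3 + 2*14)) = (15 + H)/(r + (3 + 28)) = (15 + H)/(r + 31) = (15 + H)/(31 + r))
L(-106/41, -201) + 25810 = (15 - 106/41)/(31 - 201) + 25810 = (15 - 106*1/41)/(-170) + 25810 = -(15 - 106/41)/170 + 25810 = -1/170*509/41 + 25810 = -509/6970 + 25810 = 179895191/6970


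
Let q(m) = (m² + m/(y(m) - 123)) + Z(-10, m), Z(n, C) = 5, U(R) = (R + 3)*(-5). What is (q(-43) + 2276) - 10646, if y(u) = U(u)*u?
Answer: -56839025/8723 ≈ -6516.0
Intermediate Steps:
U(R) = -15 - 5*R (U(R) = (3 + R)*(-5) = -15 - 5*R)
y(u) = u*(-15 - 5*u) (y(u) = (-15 - 5*u)*u = u*(-15 - 5*u))
q(m) = 5 + m² + m/(-123 - 5*m*(3 + m)) (q(m) = (m² + m/(-5*m*(3 + m) - 123)) + 5 = (m² + m/(-123 - 5*m*(3 + m))) + 5 = 5 + m² + m/(-123 - 5*m*(3 + m)))
(q(-43) + 2276) - 10646 = ((615 + 5*(-43)⁴ + 15*(-43)³ + 74*(-43) + 148*(-43)²)/(123 + 5*(-43)² + 15*(-43)) + 2276) - 10646 = ((615 + 5*3418801 + 15*(-79507) - 3182 + 148*1849)/(123 + 5*1849 - 645) + 2276) - 10646 = ((615 + 17094005 - 1192605 - 3182 + 273652)/(123 + 9245 - 645) + 2276) - 10646 = (16172485/8723 + 2276) - 10646 = 36026033/8723 - 10646 = -56839025/8723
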